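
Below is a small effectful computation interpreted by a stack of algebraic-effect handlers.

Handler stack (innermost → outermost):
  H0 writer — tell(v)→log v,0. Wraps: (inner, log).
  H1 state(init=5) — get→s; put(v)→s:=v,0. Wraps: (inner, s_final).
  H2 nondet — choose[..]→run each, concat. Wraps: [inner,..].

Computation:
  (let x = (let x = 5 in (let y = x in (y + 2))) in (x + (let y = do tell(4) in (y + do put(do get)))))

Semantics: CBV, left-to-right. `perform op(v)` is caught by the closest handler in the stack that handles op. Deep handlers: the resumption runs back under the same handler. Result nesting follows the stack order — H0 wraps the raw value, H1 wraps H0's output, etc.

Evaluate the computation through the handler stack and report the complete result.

Working:
tell(4) @ H0 ⇒ log+=4
get @ H1 ⇒ 5
put(5) @ H1 ⇒ s:=5
H0 returns (7, (4))
H1 returns ((7, (4)), 5)
H2 returns [((7, (4)), 5)]
= [((7, (4)), 5)]

Answer: [((7, (4)), 5)]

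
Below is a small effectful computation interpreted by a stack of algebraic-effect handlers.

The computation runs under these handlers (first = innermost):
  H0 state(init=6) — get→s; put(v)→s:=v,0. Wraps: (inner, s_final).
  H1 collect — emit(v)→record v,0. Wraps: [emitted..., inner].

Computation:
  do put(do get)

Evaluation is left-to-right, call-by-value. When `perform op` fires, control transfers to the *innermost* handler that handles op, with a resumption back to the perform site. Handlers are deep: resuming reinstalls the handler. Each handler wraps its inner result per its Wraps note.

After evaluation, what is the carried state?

Step-by-step:
get @ H0 ⇒ 6
put(6) @ H0 ⇒ s:=6
H0 returns (0, 6)
H1 returns [(0, 6)]
= [(0, 6)]

Answer: 6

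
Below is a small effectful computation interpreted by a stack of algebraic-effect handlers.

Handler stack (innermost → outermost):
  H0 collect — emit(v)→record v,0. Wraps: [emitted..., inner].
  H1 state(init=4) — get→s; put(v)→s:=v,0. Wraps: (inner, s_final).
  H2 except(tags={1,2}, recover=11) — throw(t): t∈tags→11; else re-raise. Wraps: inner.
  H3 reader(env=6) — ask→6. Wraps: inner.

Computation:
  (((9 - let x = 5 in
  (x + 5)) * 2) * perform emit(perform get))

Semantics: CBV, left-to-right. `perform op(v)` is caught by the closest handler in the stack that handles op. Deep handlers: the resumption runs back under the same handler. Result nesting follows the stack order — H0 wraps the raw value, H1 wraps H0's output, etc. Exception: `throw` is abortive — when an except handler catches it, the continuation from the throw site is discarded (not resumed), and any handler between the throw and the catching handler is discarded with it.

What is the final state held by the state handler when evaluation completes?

Answer: 4

Working:
get @ H1 ⇒ 4
emit(4) @ H0 ⇒ out+=4
H0 returns [4, 0]
H1 returns ([4, 0], 4)
H2 returns ([4, 0], 4)
H3 returns ([4, 0], 4)
= ([4, 0], 4)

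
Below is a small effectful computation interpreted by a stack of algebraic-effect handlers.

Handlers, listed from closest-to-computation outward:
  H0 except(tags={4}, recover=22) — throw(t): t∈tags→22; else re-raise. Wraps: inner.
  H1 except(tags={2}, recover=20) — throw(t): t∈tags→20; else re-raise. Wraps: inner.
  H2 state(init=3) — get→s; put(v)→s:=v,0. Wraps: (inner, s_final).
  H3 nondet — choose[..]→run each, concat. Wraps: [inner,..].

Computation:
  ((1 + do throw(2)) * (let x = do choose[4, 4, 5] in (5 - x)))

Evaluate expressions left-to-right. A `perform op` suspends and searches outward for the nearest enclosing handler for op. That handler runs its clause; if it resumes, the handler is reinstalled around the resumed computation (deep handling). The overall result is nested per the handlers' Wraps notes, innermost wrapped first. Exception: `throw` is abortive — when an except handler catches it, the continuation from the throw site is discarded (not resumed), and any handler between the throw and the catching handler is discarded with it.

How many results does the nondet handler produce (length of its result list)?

Answer: 1

Step-by-step:
throw(2) @ H0 re-raised
throw(2) @ H1 caught ⇒ 20
H2 returns (20, 3)
H3 returns [(20, 3)]
= [(20, 3)]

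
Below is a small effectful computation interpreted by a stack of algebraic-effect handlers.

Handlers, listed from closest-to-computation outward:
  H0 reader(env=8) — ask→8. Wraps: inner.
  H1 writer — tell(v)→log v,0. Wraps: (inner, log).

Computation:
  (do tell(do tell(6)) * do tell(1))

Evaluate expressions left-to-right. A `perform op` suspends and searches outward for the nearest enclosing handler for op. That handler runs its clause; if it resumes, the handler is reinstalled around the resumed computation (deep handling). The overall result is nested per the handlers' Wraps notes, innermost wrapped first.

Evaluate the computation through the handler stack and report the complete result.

Evaluation trace:
tell(6) @ H1 ⇒ log+=6
tell(0) @ H1 ⇒ log+=0
tell(1) @ H1 ⇒ log+=1
H0 returns 0
H1 returns (0, (6, 0, 1))
= (0, (6, 0, 1))

Answer: (0, (6, 0, 1))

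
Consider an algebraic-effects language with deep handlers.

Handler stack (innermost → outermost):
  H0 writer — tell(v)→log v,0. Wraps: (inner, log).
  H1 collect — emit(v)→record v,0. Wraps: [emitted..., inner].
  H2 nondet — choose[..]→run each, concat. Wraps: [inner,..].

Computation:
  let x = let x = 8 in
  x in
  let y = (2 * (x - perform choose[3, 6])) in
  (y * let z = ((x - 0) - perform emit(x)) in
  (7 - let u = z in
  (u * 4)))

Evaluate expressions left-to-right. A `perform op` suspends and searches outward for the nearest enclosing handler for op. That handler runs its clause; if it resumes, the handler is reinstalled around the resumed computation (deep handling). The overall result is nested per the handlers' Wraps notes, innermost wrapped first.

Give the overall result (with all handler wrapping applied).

Answer: [[8, (-250, ())], [8, (-100, ())]]

Working:
choose[3, 6] @ H2
  branch[0] choose=3:
    emit(8) @ H1 ⇒ out+=8
    H0 returns (-250, ())
    H1 returns [8, (-250, ())]
    H2 returns [[8, (-250, ())]]
  branch[1] choose=6:
    emit(8) @ H1 ⇒ out+=8
    H0 returns (-100, ())
    H1 returns [8, (-100, ())]
    H2 returns [[8, (-100, ())]]
= [[8, (-250, ())], [8, (-100, ())]]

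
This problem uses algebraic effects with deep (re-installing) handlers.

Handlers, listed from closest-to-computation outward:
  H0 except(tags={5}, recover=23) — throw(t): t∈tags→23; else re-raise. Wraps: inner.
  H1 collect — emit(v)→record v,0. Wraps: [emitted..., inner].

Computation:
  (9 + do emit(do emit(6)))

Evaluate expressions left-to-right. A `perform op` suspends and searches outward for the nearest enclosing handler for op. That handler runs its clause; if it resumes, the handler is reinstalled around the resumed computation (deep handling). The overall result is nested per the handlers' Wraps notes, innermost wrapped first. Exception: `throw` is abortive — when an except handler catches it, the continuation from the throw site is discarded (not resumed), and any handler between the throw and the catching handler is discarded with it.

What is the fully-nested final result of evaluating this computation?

Evaluation trace:
emit(6) @ H1 ⇒ out+=6
emit(0) @ H1 ⇒ out+=0
H0 returns 9
H1 returns [6, 0, 9]
= [6, 0, 9]

Answer: [6, 0, 9]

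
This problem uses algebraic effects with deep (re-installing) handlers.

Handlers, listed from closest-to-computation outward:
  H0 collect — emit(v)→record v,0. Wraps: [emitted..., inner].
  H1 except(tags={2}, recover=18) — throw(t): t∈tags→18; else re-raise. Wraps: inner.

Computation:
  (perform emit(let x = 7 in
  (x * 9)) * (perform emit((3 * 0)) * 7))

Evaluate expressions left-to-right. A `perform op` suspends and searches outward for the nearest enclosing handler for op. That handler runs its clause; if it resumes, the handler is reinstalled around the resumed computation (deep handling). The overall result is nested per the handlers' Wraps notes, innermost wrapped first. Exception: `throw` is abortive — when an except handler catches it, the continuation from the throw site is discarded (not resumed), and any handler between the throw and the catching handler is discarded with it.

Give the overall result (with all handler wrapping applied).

Answer: [63, 0, 0]

Evaluation trace:
emit(63) @ H0 ⇒ out+=63
emit(0) @ H0 ⇒ out+=0
H0 returns [63, 0, 0]
H1 returns [63, 0, 0]
= [63, 0, 0]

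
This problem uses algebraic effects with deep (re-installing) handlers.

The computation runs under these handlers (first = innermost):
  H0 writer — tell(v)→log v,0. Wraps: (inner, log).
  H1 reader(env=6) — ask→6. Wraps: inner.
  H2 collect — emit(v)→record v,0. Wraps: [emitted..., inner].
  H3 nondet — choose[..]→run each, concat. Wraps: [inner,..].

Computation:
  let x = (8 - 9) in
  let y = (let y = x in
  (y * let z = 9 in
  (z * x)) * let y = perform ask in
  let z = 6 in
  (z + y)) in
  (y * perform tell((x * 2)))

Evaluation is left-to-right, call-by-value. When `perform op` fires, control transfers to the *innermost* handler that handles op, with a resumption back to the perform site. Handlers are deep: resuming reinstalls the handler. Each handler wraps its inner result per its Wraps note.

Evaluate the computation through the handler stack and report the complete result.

Evaluation trace:
ask @ H1 ⇒ 6
tell(-2) @ H0 ⇒ log+=-2
H0 returns (0, (-2))
H1 returns (0, (-2))
H2 returns [(0, (-2))]
H3 returns [[(0, (-2))]]
= [[(0, (-2))]]

Answer: [[(0, (-2))]]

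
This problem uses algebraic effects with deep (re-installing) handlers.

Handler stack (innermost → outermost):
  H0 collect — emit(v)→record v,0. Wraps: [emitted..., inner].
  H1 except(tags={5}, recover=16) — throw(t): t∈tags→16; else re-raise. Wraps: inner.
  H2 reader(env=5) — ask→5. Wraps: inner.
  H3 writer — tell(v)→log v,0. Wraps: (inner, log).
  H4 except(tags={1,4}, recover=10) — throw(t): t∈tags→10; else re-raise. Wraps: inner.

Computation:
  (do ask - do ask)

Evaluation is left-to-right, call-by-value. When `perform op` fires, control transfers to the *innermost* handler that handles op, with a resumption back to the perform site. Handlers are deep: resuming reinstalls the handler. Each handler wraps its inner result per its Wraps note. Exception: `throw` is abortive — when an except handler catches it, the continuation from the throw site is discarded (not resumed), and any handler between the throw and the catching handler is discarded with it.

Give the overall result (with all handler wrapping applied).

Answer: ([0], ())

Working:
ask @ H2 ⇒ 5
ask @ H2 ⇒ 5
H0 returns [0]
H1 returns [0]
H2 returns [0]
H3 returns ([0], ())
H4 returns ([0], ())
= ([0], ())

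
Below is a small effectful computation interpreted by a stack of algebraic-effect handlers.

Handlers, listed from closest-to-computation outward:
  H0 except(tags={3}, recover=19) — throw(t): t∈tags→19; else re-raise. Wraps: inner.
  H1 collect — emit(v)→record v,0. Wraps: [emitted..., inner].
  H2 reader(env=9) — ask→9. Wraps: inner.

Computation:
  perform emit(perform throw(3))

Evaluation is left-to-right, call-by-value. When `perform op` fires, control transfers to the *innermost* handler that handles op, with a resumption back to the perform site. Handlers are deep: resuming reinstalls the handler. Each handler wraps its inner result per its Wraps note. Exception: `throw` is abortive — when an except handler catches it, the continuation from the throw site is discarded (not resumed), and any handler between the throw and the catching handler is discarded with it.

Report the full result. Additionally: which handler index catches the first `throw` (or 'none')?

Answer: [19] ; first throw caught by: H0

Step-by-step:
throw(3) @ H0 caught ⇒ 19
H1 returns [19]
H2 returns [19]
= [19]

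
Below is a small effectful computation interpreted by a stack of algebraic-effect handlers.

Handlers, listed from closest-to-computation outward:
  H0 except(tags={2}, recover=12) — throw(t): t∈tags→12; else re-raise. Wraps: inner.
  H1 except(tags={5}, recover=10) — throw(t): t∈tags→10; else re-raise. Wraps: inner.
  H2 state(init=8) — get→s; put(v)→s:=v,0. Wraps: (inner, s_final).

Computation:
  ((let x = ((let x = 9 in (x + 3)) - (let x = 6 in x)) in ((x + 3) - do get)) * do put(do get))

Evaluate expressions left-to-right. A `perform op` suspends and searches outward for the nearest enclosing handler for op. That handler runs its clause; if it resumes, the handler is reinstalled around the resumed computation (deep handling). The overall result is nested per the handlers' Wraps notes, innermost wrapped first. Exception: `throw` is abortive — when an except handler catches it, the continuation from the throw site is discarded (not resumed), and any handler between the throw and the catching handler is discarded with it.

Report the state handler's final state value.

Working:
get @ H2 ⇒ 8
get @ H2 ⇒ 8
put(8) @ H2 ⇒ s:=8
H0 returns 0
H1 returns 0
H2 returns (0, 8)
= (0, 8)

Answer: 8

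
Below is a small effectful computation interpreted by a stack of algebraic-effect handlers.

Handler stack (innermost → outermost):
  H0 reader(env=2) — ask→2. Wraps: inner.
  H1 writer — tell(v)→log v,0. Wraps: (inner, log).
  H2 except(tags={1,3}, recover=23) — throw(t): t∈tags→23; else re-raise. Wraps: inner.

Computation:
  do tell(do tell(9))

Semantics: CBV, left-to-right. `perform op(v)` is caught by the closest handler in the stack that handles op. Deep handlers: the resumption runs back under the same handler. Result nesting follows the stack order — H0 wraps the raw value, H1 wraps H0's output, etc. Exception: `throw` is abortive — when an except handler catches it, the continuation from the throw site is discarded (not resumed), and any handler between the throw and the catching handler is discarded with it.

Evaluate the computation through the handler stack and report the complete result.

Answer: (0, (9, 0))

Working:
tell(9) @ H1 ⇒ log+=9
tell(0) @ H1 ⇒ log+=0
H0 returns 0
H1 returns (0, (9, 0))
H2 returns (0, (9, 0))
= (0, (9, 0))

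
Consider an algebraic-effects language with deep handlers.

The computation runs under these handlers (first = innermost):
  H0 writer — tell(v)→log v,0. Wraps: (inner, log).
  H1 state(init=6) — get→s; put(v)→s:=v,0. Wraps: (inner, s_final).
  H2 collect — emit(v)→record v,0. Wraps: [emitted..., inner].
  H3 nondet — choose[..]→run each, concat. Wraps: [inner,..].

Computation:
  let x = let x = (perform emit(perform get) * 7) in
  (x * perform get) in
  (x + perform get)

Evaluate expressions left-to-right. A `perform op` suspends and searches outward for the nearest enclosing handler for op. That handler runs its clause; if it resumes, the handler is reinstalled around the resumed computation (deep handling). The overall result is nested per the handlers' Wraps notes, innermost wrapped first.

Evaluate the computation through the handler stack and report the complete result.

Answer: [[6, ((6, ()), 6)]]

Step-by-step:
get @ H1 ⇒ 6
emit(6) @ H2 ⇒ out+=6
get @ H1 ⇒ 6
get @ H1 ⇒ 6
H0 returns (6, ())
H1 returns ((6, ()), 6)
H2 returns [6, ((6, ()), 6)]
H3 returns [[6, ((6, ()), 6)]]
= [[6, ((6, ()), 6)]]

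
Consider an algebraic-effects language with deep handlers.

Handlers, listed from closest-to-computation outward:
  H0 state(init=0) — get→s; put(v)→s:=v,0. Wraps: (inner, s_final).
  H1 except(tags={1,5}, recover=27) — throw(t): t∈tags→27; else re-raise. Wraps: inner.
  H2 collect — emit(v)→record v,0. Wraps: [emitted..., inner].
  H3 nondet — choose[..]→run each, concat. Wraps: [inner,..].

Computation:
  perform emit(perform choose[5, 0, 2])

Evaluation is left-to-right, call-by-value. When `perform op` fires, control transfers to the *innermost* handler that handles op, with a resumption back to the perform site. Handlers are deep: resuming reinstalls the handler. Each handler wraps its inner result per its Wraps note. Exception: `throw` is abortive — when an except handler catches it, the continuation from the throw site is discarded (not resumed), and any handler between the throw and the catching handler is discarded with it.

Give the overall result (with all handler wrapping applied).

Working:
choose[5, 0, 2] @ H3
  branch[0] choose=5:
    emit(5) @ H2 ⇒ out+=5
    H0 returns (0, 0)
    H1 returns (0, 0)
    H2 returns [5, (0, 0)]
    H3 returns [[5, (0, 0)]]
  branch[1] choose=0:
    emit(0) @ H2 ⇒ out+=0
    H0 returns (0, 0)
    H1 returns (0, 0)
    H2 returns [0, (0, 0)]
    H3 returns [[0, (0, 0)]]
  branch[2] choose=2:
    emit(2) @ H2 ⇒ out+=2
    H0 returns (0, 0)
    H1 returns (0, 0)
    H2 returns [2, (0, 0)]
    H3 returns [[2, (0, 0)]]
= [[5, (0, 0)], [0, (0, 0)], [2, (0, 0)]]

Answer: [[5, (0, 0)], [0, (0, 0)], [2, (0, 0)]]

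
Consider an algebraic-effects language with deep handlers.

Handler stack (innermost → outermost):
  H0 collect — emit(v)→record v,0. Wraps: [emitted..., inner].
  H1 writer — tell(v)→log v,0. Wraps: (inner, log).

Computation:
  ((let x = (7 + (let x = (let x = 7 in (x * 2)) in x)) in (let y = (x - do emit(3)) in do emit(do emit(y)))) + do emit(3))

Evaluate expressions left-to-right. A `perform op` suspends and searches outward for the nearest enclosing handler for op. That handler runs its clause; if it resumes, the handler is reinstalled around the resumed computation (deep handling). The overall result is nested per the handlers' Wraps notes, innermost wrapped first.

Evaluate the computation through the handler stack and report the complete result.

Step-by-step:
emit(3) @ H0 ⇒ out+=3
emit(21) @ H0 ⇒ out+=21
emit(0) @ H0 ⇒ out+=0
emit(3) @ H0 ⇒ out+=3
H0 returns [3, 21, 0, 3, 0]
H1 returns ([3, 21, 0, 3, 0], ())
= ([3, 21, 0, 3, 0], ())

Answer: ([3, 21, 0, 3, 0], ())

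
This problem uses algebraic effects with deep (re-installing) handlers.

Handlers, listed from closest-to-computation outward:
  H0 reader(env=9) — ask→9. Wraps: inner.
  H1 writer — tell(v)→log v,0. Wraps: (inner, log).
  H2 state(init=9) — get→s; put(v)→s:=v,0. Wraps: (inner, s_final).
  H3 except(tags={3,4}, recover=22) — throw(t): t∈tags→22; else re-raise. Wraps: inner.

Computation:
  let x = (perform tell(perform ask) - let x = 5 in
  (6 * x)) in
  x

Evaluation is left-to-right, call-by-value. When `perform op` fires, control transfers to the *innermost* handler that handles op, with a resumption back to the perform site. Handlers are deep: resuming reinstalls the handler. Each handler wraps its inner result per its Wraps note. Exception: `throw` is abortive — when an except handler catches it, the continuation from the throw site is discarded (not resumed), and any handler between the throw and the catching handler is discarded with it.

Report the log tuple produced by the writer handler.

Answer: (9)

Evaluation trace:
ask @ H0 ⇒ 9
tell(9) @ H1 ⇒ log+=9
H0 returns -30
H1 returns (-30, (9))
H2 returns ((-30, (9)), 9)
H3 returns ((-30, (9)), 9)
= ((-30, (9)), 9)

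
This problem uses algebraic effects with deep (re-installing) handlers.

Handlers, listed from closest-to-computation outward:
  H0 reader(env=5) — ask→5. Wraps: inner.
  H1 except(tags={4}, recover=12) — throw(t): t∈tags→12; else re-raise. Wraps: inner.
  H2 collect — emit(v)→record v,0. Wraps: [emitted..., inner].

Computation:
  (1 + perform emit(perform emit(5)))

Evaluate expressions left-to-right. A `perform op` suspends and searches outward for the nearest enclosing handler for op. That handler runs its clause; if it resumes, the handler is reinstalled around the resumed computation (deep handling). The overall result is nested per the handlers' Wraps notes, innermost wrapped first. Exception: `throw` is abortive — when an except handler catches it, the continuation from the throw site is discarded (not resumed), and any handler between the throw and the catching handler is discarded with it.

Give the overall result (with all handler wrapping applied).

Answer: [5, 0, 1]

Step-by-step:
emit(5) @ H2 ⇒ out+=5
emit(0) @ H2 ⇒ out+=0
H0 returns 1
H1 returns 1
H2 returns [5, 0, 1]
= [5, 0, 1]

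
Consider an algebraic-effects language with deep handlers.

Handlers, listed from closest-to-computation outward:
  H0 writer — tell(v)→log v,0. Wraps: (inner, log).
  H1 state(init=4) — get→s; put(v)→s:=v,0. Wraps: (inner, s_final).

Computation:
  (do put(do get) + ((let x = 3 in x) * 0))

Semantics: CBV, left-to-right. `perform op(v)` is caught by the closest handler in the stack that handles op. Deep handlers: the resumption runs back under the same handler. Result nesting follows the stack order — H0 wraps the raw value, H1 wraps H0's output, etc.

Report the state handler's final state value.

Working:
get @ H1 ⇒ 4
put(4) @ H1 ⇒ s:=4
H0 returns (0, ())
H1 returns ((0, ()), 4)
= ((0, ()), 4)

Answer: 4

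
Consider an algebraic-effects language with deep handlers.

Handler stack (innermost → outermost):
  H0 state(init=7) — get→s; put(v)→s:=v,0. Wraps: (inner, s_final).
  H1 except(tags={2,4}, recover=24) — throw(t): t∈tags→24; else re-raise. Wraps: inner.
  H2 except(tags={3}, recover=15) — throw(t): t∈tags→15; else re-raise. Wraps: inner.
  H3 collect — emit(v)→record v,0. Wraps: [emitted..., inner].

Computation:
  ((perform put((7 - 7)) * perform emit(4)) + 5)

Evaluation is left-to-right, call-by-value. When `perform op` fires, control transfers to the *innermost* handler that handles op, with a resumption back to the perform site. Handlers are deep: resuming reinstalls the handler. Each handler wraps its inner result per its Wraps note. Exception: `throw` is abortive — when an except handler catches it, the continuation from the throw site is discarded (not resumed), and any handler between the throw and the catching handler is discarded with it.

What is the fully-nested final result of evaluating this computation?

Answer: [4, (5, 0)]

Working:
put(0) @ H0 ⇒ s:=0
emit(4) @ H3 ⇒ out+=4
H0 returns (5, 0)
H1 returns (5, 0)
H2 returns (5, 0)
H3 returns [4, (5, 0)]
= [4, (5, 0)]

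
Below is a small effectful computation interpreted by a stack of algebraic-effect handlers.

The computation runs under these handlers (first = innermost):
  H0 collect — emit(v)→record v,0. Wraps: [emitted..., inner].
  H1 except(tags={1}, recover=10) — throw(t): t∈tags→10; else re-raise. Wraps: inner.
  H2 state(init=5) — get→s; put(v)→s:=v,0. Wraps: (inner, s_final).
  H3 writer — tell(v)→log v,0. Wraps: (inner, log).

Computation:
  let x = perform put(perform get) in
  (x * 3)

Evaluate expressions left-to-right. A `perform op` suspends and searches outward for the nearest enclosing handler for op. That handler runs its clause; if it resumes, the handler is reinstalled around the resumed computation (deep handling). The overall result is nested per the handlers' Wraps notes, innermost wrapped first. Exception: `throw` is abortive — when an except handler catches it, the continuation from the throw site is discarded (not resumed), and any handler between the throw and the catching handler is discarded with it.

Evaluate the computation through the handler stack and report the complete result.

Answer: (([0], 5), ())

Evaluation trace:
get @ H2 ⇒ 5
put(5) @ H2 ⇒ s:=5
H0 returns [0]
H1 returns [0]
H2 returns ([0], 5)
H3 returns (([0], 5), ())
= (([0], 5), ())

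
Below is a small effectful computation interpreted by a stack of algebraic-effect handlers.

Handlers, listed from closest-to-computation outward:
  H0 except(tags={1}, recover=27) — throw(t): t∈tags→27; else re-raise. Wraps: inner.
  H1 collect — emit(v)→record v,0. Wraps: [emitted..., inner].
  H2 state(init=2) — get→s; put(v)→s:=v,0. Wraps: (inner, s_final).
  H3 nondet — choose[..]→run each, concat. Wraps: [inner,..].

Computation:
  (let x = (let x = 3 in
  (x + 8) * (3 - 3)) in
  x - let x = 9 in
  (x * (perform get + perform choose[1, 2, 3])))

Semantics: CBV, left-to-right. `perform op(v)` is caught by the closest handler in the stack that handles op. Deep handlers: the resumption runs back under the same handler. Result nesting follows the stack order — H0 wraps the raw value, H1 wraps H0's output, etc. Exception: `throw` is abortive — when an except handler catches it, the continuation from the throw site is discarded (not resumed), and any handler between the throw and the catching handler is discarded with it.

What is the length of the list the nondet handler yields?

Answer: 3

Step-by-step:
get @ H2 ⇒ 2
choose[1, 2, 3] @ H3
  branch[0] choose=1:
    H0 returns -27
    H1 returns [-27]
    H2 returns ([-27], 2)
    H3 returns [([-27], 2)]
  branch[1] choose=2:
    H0 returns -36
    H1 returns [-36]
    H2 returns ([-36], 2)
    H3 returns [([-36], 2)]
  branch[2] choose=3:
    H0 returns -45
    H1 returns [-45]
    H2 returns ([-45], 2)
    H3 returns [([-45], 2)]
= [([-27], 2), ([-36], 2), ([-45], 2)]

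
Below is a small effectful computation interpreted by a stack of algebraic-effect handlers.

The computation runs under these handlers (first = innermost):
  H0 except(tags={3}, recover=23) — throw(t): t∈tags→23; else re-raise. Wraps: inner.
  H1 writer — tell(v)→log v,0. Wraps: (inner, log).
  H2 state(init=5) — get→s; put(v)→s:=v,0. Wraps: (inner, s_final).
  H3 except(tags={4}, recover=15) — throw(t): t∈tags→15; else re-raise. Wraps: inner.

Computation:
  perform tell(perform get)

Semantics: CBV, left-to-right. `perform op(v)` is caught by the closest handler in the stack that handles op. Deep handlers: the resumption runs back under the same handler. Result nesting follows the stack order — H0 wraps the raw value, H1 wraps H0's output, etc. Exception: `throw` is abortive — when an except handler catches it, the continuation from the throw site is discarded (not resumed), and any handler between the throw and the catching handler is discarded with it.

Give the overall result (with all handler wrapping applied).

Evaluation trace:
get @ H2 ⇒ 5
tell(5) @ H1 ⇒ log+=5
H0 returns 0
H1 returns (0, (5))
H2 returns ((0, (5)), 5)
H3 returns ((0, (5)), 5)
= ((0, (5)), 5)

Answer: ((0, (5)), 5)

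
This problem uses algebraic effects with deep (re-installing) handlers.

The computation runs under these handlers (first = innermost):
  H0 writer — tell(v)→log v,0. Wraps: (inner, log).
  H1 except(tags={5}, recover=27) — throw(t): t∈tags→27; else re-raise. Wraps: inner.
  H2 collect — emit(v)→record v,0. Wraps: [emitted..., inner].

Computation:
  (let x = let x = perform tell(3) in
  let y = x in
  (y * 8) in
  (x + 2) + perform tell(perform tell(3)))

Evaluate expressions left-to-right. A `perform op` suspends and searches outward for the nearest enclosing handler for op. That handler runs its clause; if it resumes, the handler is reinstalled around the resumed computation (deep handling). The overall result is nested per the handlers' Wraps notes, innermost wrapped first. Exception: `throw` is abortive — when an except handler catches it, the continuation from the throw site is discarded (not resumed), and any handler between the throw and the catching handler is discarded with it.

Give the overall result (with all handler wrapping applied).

Step-by-step:
tell(3) @ H0 ⇒ log+=3
tell(3) @ H0 ⇒ log+=3
tell(0) @ H0 ⇒ log+=0
H0 returns (2, (3, 3, 0))
H1 returns (2, (3, 3, 0))
H2 returns [(2, (3, 3, 0))]
= [(2, (3, 3, 0))]

Answer: [(2, (3, 3, 0))]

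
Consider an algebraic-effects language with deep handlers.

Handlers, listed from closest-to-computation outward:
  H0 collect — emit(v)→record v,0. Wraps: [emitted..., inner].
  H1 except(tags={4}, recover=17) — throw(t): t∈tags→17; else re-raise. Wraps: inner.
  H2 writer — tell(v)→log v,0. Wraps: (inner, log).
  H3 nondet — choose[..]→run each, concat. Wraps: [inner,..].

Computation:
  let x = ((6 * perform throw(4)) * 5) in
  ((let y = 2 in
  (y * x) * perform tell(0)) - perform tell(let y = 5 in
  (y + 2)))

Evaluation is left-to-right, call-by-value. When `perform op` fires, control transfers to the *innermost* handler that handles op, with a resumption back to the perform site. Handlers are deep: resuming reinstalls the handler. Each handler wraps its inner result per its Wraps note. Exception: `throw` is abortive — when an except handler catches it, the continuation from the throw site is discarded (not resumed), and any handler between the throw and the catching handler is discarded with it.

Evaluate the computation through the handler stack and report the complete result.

Answer: [(17, ())]

Step-by-step:
throw(4) @ H1 caught ⇒ 17
H2 returns (17, ())
H3 returns [(17, ())]
= [(17, ())]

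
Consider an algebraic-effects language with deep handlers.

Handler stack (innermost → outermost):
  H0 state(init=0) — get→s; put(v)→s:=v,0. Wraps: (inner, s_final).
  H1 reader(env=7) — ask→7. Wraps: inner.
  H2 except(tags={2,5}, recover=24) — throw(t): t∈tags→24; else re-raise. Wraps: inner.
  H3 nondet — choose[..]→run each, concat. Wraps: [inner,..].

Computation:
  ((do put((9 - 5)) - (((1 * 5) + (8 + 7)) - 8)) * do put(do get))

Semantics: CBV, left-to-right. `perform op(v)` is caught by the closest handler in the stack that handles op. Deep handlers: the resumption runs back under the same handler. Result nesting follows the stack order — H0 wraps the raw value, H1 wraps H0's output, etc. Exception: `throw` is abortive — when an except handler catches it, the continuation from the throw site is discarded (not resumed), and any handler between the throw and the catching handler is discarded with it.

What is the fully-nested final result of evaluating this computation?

Answer: [(0, 4)]

Evaluation trace:
put(4) @ H0 ⇒ s:=4
get @ H0 ⇒ 4
put(4) @ H0 ⇒ s:=4
H0 returns (0, 4)
H1 returns (0, 4)
H2 returns (0, 4)
H3 returns [(0, 4)]
= [(0, 4)]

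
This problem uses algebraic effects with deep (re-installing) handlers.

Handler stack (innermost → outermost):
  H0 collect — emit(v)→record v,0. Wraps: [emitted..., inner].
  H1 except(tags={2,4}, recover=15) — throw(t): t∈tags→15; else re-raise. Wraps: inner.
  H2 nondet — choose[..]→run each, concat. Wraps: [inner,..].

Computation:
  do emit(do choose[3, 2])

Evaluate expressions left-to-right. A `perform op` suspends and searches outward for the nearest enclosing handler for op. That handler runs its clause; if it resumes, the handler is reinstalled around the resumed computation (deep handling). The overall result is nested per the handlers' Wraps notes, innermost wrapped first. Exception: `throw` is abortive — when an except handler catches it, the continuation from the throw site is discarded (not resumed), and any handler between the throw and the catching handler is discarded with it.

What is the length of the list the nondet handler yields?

Answer: 2

Step-by-step:
choose[3, 2] @ H2
  branch[0] choose=3:
    emit(3) @ H0 ⇒ out+=3
    H0 returns [3, 0]
    H1 returns [3, 0]
    H2 returns [[3, 0]]
  branch[1] choose=2:
    emit(2) @ H0 ⇒ out+=2
    H0 returns [2, 0]
    H1 returns [2, 0]
    H2 returns [[2, 0]]
= [[3, 0], [2, 0]]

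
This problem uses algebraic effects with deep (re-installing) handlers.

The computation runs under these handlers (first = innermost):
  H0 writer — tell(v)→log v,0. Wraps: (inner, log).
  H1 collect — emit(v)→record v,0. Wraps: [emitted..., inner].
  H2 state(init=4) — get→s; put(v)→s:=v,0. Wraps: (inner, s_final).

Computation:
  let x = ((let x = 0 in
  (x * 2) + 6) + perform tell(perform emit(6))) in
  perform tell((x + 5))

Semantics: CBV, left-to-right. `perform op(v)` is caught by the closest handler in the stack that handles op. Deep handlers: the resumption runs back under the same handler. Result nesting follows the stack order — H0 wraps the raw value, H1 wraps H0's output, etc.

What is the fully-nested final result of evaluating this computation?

Working:
emit(6) @ H1 ⇒ out+=6
tell(0) @ H0 ⇒ log+=0
tell(11) @ H0 ⇒ log+=11
H0 returns (0, (0, 11))
H1 returns [6, (0, (0, 11))]
H2 returns ([6, (0, (0, 11))], 4)
= ([6, (0, (0, 11))], 4)

Answer: ([6, (0, (0, 11))], 4)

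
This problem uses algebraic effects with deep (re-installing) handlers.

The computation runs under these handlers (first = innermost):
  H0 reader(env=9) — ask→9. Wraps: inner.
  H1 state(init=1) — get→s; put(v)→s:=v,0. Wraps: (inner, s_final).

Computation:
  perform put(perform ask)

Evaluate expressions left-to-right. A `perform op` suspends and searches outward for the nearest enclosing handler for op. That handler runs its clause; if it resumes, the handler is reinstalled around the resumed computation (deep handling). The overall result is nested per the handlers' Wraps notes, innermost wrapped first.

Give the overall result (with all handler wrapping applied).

Step-by-step:
ask @ H0 ⇒ 9
put(9) @ H1 ⇒ s:=9
H0 returns 0
H1 returns (0, 9)
= (0, 9)

Answer: (0, 9)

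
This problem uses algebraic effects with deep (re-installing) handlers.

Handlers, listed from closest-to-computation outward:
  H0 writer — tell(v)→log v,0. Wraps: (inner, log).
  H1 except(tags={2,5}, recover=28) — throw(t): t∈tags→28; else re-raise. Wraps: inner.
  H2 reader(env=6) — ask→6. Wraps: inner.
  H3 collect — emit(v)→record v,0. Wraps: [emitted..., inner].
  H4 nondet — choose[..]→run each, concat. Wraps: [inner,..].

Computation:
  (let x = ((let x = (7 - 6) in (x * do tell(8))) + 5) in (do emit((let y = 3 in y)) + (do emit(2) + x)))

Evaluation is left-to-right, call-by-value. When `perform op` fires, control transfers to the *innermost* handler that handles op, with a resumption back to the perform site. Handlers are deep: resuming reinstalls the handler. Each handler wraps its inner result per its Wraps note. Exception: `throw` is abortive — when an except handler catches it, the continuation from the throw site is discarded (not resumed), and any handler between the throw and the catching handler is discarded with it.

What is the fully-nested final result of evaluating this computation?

Answer: [[3, 2, (5, (8))]]

Step-by-step:
tell(8) @ H0 ⇒ log+=8
emit(3) @ H3 ⇒ out+=3
emit(2) @ H3 ⇒ out+=2
H0 returns (5, (8))
H1 returns (5, (8))
H2 returns (5, (8))
H3 returns [3, 2, (5, (8))]
H4 returns [[3, 2, (5, (8))]]
= [[3, 2, (5, (8))]]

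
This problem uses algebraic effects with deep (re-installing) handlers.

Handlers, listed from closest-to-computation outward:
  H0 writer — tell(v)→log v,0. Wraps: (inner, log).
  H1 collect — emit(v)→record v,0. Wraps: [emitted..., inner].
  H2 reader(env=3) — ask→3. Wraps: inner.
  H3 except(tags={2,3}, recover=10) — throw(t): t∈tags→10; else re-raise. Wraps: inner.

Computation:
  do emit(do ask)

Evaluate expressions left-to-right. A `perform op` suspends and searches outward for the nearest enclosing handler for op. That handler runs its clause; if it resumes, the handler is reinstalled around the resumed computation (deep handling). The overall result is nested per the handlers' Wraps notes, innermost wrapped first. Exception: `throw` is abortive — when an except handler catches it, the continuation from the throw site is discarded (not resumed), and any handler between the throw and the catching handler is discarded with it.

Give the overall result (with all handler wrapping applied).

Answer: [3, (0, ())]

Step-by-step:
ask @ H2 ⇒ 3
emit(3) @ H1 ⇒ out+=3
H0 returns (0, ())
H1 returns [3, (0, ())]
H2 returns [3, (0, ())]
H3 returns [3, (0, ())]
= [3, (0, ())]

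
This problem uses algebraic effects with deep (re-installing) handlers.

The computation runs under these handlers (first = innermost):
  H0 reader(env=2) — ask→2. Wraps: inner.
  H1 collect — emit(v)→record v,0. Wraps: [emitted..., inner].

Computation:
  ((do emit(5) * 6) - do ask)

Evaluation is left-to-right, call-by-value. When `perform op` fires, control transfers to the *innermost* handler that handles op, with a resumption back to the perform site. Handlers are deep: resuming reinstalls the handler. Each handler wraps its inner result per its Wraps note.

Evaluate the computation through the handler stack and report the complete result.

Answer: [5, -2]

Step-by-step:
emit(5) @ H1 ⇒ out+=5
ask @ H0 ⇒ 2
H0 returns -2
H1 returns [5, -2]
= [5, -2]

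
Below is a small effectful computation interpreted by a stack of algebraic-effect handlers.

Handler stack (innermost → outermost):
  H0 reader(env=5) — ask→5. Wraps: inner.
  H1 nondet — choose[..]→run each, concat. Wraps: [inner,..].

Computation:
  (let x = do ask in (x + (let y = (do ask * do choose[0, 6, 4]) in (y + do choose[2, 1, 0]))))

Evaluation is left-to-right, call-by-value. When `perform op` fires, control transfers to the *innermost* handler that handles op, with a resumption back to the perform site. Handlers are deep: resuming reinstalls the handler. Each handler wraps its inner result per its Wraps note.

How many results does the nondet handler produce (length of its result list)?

Answer: 9

Evaluation trace:
ask @ H0 ⇒ 5
ask @ H0 ⇒ 5
choose[0, 6, 4] @ H1
  branch[0] choose=0:
    choose[2, 1, 0] @ H1
      branch[0] choose=2:
        H0 returns 7
        H1 returns [7]
      branch[1] choose=1:
        H0 returns 6
        H1 returns [6]
      branch[2] choose=0:
        H0 returns 5
        H1 returns [5]
  branch[1] choose=6:
    choose[2, 1, 0] @ H1
      branch[0] choose=2:
        H0 returns 37
        H1 returns [37]
      branch[1] choose=1:
        H0 returns 36
        H1 returns [36]
      branch[2] choose=0:
        H0 returns 35
        H1 returns [35]
  branch[2] choose=4:
    choose[2, 1, 0] @ H1
      branch[0] choose=2:
        H0 returns 27
        H1 returns [27]
      branch[1] choose=1:
        H0 returns 26
        H1 returns [26]
      branch[2] choose=0:
        H0 returns 25
        H1 returns [25]
= [7, 6, 5, 37, 36, 35, 27, 26, 25]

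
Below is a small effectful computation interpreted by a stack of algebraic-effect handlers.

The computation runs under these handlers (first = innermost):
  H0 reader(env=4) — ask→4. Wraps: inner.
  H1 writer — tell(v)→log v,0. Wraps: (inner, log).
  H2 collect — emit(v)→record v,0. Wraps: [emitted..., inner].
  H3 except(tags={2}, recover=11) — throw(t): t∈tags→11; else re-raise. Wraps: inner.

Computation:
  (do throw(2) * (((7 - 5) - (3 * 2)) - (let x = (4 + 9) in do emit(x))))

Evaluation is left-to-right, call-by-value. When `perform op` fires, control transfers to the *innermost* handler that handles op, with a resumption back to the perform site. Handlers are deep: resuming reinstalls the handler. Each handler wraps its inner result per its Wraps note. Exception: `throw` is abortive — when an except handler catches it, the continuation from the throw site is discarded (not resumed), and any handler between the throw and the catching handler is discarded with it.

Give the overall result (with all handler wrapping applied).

Step-by-step:
throw(2) @ H3 caught ⇒ 11
= 11

Answer: 11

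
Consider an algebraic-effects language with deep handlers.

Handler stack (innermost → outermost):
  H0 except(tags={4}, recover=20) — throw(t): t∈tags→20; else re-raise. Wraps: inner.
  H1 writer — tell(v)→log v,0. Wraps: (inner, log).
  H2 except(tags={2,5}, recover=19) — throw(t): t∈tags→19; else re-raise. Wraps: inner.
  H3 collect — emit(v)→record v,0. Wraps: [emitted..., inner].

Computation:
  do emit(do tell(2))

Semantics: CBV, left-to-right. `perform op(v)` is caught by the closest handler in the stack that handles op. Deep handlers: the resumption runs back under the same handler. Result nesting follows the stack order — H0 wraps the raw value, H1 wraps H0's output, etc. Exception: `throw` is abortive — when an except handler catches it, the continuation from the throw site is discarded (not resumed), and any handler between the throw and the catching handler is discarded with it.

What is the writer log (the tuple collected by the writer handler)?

Answer: (2)

Working:
tell(2) @ H1 ⇒ log+=2
emit(0) @ H3 ⇒ out+=0
H0 returns 0
H1 returns (0, (2))
H2 returns (0, (2))
H3 returns [0, (0, (2))]
= [0, (0, (2))]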